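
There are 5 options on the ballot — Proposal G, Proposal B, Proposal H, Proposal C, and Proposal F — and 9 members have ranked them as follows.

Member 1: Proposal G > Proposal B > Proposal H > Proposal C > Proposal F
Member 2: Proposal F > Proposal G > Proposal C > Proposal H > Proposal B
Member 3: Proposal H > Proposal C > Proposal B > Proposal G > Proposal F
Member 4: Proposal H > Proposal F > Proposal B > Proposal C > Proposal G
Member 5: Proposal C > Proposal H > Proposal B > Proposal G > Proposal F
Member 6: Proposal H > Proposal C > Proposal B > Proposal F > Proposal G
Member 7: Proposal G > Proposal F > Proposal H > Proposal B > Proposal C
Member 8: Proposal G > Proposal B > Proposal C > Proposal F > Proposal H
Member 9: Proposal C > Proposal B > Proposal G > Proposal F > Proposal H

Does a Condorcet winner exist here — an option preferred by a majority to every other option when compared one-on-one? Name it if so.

Head-to-head results (9 voters total):
Proposal G vs Proposal B: Proposal B wins 5–4.
Proposal G vs Proposal H: Proposal G wins 5–4.
Proposal G vs Proposal C: Proposal C wins 5–4.
Proposal G vs Proposal F: Proposal G wins 6–3.
Proposal B vs Proposal H: Proposal H wins 6–3.
Proposal B vs Proposal C: Proposal C wins 5–4.
Proposal B vs Proposal F: Proposal B wins 6–3.
Proposal H vs Proposal C: Proposal H wins 5–4.
Proposal H vs Proposal F: Proposal H wins 5–4.
Proposal C vs Proposal F: Proposal C wins 6–3.
No candidate beats all others: Proposal G beats Proposal H beats Proposal B beats Proposal G, a majority cycle.

None — there is no Condorcet winner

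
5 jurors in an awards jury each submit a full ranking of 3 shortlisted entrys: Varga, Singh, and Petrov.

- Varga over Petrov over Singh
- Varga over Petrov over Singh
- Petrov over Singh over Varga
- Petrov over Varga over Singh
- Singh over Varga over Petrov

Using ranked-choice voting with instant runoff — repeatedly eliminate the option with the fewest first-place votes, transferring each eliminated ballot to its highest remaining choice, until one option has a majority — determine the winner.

Varga

Round 1: Varga 2, Petrov 2, Singh 1. Singh has the fewest and is eliminated.
Round 2: Varga 3, Petrov 2. Varga has a majority.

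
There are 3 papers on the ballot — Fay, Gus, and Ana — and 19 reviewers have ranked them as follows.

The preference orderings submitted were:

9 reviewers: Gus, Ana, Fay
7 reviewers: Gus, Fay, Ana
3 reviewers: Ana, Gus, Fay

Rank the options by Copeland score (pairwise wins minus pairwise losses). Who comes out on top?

Gus

Pairwise results:
  Fay vs Gus: Gus wins 19–0.
  Fay vs Ana: Ana wins 12–7.
  Gus vs Ana: Gus wins 16–3.
Copeland scores (wins − losses):
  Fay: 0 − 2 = -2
  Gus: 2 − 0 = 2
  Ana: 1 − 1 = 0
Gus has the best Copeland score.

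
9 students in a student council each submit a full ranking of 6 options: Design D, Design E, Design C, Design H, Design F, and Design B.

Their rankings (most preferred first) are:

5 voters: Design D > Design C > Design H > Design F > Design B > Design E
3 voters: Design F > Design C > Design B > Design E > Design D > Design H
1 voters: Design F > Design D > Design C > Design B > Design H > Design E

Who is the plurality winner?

Design D

First-place vote totals:
  Design D: 5
  Design E: 0
  Design C: 0
  Design H: 0
  Design F: 4
  Design B: 0
Design D has the most first-place votes.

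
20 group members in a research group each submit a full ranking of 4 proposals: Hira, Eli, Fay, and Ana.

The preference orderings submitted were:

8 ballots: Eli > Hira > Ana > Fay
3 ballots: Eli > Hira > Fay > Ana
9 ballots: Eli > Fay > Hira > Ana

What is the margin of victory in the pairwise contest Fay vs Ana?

Ballots ranking Fay above Ana: 3+9 = 12.
Ballots ranking Ana above Fay: 8.
Fay wins 12–8, a margin of 4.

4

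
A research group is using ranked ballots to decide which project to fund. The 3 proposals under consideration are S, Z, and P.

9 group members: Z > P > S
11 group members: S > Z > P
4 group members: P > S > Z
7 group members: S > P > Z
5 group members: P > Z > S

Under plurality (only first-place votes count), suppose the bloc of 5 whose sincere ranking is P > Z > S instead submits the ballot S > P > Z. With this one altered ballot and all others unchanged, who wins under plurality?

First-place totals with the altered ballot: S 23, Z 9, P 4.
The winner is unchanged: still S.

S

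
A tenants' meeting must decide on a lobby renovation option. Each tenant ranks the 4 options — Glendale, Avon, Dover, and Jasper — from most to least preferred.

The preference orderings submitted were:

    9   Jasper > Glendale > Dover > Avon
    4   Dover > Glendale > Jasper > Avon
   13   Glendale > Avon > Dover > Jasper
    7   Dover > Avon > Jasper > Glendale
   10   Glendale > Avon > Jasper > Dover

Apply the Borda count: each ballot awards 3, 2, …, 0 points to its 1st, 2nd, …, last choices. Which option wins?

Glendale

Borda scores:
  Glendale: 9·2 + 4·2 + 13·3 + 7·0 + 10·3 = 95
  Avon: 9·0 + 4·0 + 13·2 + 7·2 + 10·2 = 60
  Dover: 9·1 + 4·3 + 13·1 + 7·3 + 10·0 = 55
  Jasper: 9·3 + 4·1 + 13·0 + 7·1 + 10·1 = 48
Glendale has the highest total.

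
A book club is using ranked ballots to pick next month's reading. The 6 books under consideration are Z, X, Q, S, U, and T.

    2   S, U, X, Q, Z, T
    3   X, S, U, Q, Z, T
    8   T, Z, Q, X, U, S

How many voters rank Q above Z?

Ballots ranking Q above Z: 2+3 = 5.
Ballots ranking Z above Q: 8.
So 5 of 13 voters prefer Q to Z.

5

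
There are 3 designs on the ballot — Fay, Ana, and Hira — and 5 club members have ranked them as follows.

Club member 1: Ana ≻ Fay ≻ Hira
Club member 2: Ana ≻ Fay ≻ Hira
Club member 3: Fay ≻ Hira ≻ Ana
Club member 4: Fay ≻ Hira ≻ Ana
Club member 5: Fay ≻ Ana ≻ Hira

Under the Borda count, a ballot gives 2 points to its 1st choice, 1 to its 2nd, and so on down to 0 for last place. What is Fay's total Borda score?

8

Borda scores:
  Fay: 1 + 1 + 2 + 2 + 2 = 8
  Ana: 2 + 2 + 0 + 0 + 1 = 5
  Hira: 0 + 0 + 1 + 1 + 0 = 2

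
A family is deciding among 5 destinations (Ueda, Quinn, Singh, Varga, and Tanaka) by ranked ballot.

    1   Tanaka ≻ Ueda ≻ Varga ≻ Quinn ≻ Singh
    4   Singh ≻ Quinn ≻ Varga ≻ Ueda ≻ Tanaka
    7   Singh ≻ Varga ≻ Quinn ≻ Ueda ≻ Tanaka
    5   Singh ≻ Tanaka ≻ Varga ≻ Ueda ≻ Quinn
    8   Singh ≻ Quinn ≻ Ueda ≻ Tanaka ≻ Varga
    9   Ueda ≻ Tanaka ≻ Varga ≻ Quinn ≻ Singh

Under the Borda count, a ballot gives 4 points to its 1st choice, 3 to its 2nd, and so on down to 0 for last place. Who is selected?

Borda scores:
  Ueda: 3 + 4·1 + 7·1 + 5·1 + 8·2 + 9·4 = 71
  Quinn: 1 + 4·3 + 7·2 + 5·0 + 8·3 + 9·1 = 60
  Singh: 0 + 4·4 + 7·4 + 5·4 + 8·4 + 9·0 = 96
  Varga: 2 + 4·2 + 7·3 + 5·2 + 8·0 + 9·2 = 59
  Tanaka: 4 + 4·0 + 7·0 + 5·3 + 8·1 + 9·3 = 54
Singh has the highest total.

Singh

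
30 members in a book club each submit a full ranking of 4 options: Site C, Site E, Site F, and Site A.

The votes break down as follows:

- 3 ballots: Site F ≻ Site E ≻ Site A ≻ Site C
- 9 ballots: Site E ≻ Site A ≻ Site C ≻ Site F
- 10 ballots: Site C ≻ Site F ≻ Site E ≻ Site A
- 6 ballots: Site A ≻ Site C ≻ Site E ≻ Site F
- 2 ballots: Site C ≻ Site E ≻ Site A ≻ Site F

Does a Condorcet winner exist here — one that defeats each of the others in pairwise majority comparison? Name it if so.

There is no Condorcet winner

Head-to-head results (30 voters total):
Site C vs Site E: Site C wins 18–12.
Site C vs Site F: Site C wins 27–3.
Site C vs Site A: Site A wins 18–12.
Site E vs Site F: Site E wins 17–13.
Site E vs Site A: Site E wins 24–6.
Site F vs Site A: Site A wins 17–13.
No candidate beats all others: Site C beats Site E beats Site A beats Site C, a majority cycle.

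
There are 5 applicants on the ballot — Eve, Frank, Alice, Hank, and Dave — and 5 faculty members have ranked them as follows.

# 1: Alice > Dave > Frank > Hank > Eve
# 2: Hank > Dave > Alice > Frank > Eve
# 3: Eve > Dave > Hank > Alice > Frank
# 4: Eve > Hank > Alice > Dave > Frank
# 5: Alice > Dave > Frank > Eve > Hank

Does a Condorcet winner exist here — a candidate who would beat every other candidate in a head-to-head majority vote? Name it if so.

Head-to-head results (5 voters total):
Eve vs Frank: Frank wins 3–2.
Eve vs Alice: Alice wins 3–2.
Eve vs Hank: Eve wins 3–2.
Eve vs Dave: Dave wins 3–2.
Frank vs Alice: Alice wins 5–0.
Frank vs Hank: Hank wins 3–2.
Frank vs Dave: Dave wins 5–0.
Alice vs Hank: Hank wins 3–2.
Alice vs Dave: Alice wins 3–2.
Hank vs Dave: Dave wins 3–2.
No candidate beats all others: Eve beats Hank beats Frank beats Eve, a majority cycle.

None — there is no Condorcet winner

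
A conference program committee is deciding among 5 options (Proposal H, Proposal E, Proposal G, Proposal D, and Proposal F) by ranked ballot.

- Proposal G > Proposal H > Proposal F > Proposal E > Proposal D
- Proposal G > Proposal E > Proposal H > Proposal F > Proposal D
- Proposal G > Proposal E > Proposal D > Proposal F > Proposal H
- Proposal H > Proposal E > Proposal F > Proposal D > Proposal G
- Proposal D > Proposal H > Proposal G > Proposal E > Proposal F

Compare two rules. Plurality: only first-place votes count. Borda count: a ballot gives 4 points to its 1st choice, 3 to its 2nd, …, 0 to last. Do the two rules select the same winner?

Yes

Plurality first-place counts: Proposal H 1, Proposal E 0, Proposal G 3, Proposal D 1, Proposal F 0 → Proposal G.
Borda totals: Proposal H 12, Proposal E 11, Proposal G 14, Proposal D 7, Proposal F 6 → Proposal G.
The two rules agree on Proposal G.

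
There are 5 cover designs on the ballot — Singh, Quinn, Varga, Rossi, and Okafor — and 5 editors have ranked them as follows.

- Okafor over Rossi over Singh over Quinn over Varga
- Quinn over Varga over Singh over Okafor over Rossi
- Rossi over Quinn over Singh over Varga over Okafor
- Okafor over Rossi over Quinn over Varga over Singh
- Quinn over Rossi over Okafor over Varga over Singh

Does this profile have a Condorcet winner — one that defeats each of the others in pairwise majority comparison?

No

Head-to-head results (5 voters total):
Singh vs Quinn: Quinn wins 4–1.
Singh vs Varga: Varga wins 3–2.
Singh vs Rossi: Rossi wins 4–1.
Singh vs Okafor: Okafor wins 3–2.
Quinn vs Varga: Quinn wins 5–0.
Quinn vs Rossi: Rossi wins 3–2.
Quinn vs Okafor: Quinn wins 3–2.
Varga vs Rossi: Rossi wins 4–1.
Varga vs Okafor: Okafor wins 3–2.
Rossi vs Okafor: Okafor wins 3–2.
No candidate beats all others: Quinn beats Okafor beats Rossi beats Quinn, a majority cycle.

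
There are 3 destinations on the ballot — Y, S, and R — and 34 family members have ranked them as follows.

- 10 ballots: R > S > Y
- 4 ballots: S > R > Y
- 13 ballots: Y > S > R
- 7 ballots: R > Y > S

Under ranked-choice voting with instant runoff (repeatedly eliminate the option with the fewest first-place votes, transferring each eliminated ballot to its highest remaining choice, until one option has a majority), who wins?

R

Round 1: R 17, Y 13, S 4. S has the fewest and is eliminated.
Round 2: R 21, Y 13. R has a majority.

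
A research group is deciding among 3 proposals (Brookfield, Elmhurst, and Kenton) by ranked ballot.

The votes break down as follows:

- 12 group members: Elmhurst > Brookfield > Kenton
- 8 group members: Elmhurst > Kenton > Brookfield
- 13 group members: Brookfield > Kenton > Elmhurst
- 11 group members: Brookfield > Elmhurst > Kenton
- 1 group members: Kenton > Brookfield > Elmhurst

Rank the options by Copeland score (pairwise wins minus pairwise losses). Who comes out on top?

Brookfield

Pairwise results:
  Brookfield vs Elmhurst: Brookfield wins 25–20.
  Brookfield vs Kenton: Brookfield wins 36–9.
  Elmhurst vs Kenton: Elmhurst wins 31–14.
Copeland scores (wins − losses):
  Brookfield: 2 − 0 = 2
  Elmhurst: 1 − 1 = 0
  Kenton: 0 − 2 = -2
Brookfield has the best Copeland score.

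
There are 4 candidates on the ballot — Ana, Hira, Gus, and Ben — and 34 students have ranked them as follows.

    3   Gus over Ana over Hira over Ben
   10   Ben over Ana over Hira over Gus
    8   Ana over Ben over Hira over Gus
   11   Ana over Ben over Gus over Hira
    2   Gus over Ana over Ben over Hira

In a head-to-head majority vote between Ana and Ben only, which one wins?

Ana

Ballots ranking Ana above Ben: 3+8+11+2 = 24.
Ballots ranking Ben above Ana: 10.
Ana wins the head-to-head, 24–10.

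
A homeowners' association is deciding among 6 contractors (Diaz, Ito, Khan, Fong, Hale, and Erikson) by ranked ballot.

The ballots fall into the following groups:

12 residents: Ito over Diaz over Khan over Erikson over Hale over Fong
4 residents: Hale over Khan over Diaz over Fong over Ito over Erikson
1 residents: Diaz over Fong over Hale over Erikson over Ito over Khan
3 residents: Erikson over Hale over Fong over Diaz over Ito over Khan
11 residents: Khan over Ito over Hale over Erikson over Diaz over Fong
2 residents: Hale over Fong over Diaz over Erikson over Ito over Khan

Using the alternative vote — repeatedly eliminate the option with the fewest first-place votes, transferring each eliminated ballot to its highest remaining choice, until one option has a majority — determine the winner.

Ito

Round 1: Ito 12, Khan 11, Hale 6, Erikson 3, Diaz 1, Fong 0. Fong has the fewest and is eliminated.
Round 2: Ito 12, Khan 11, Hale 6, Erikson 3, Diaz 1. Diaz has the fewest and is eliminated.
Round 3: Ito 12, Khan 11, Hale 7, Erikson 3. Erikson has the fewest and is eliminated.
Round 4: Ito 12, Khan 11, Hale 10. Hale has the fewest and is eliminated.
Round 5: Ito 18, Khan 15. Ito has a majority.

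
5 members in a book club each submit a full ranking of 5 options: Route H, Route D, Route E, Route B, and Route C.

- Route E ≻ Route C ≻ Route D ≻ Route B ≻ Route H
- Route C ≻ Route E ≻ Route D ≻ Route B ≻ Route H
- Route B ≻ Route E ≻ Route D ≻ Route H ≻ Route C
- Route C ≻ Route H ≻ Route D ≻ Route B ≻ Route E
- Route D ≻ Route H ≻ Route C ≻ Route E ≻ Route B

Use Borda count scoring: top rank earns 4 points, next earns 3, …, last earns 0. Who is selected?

Borda scores:
  Route H: 0 + 0 + 1 + 3 + 3 = 7
  Route D: 2 + 2 + 2 + 2 + 4 = 12
  Route E: 4 + 3 + 3 + 0 + 1 = 11
  Route B: 1 + 1 + 4 + 1 + 0 = 7
  Route C: 3 + 4 + 0 + 4 + 2 = 13
Route C has the highest total.

Route C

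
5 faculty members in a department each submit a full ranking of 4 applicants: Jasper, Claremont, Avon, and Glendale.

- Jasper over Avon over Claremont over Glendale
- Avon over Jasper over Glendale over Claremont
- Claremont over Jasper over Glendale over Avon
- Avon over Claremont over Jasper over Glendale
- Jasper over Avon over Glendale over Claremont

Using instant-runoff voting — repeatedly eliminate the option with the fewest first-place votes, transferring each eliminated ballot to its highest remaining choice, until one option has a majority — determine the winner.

Round 1: Jasper 2, Avon 2, Claremont 1, Glendale 0. Glendale has the fewest and is eliminated.
Round 2: Jasper 2, Avon 2, Claremont 1. Claremont has the fewest and is eliminated.
Round 3: Jasper 3, Avon 2. Jasper has a majority.

Jasper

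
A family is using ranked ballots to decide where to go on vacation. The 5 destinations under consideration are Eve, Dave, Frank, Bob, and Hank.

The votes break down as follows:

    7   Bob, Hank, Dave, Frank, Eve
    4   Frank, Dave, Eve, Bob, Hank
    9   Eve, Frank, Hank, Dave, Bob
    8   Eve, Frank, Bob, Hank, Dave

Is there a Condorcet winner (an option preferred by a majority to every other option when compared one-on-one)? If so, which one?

Head-to-head results (28 voters total):
Eve vs Dave: Eve wins 17–11.
Eve vs Frank: Eve wins 17–11.
Eve vs Bob: Eve wins 21–7.
Eve vs Hank: Eve wins 21–7.
Dave vs Frank: Frank wins 21–7.
Dave vs Bob: Bob wins 15–13.
Dave vs Hank: Hank wins 24–4.
Frank vs Bob: Frank wins 21–7.
Frank vs Hank: Frank wins 21–7.
Bob vs Hank: Bob wins 19–9.
Eve beats each rival — Dave (17–11), Frank (17–11), Bob (21–7), Hank (21–7) — so Eve is the Condorcet winner.

Eve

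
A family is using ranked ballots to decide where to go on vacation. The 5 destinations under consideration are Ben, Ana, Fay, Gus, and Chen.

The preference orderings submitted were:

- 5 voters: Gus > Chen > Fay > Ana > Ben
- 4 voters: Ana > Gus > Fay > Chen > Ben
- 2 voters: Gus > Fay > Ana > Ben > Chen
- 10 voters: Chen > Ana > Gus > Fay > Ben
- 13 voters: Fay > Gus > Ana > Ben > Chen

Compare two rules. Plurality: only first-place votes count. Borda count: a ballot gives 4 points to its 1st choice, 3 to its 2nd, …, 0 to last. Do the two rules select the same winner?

Plurality first-place counts: Ben 0, Ana 4, Fay 13, Gus 7, Chen 10 → Fay.
Borda totals: Ben 15, Ana 81, Fay 86, Gus 99, Chen 59 → Gus.
The two rules disagree: plurality picks Fay, Borda picks Gus.

No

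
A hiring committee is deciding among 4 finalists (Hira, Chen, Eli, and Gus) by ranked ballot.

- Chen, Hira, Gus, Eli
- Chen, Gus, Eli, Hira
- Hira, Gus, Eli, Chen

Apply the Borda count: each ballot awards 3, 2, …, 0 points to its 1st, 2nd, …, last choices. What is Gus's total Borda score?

Borda scores:
  Hira: 2 + 0 + 3 = 5
  Chen: 3 + 3 + 0 = 6
  Eli: 0 + 1 + 1 = 2
  Gus: 1 + 2 + 2 = 5

5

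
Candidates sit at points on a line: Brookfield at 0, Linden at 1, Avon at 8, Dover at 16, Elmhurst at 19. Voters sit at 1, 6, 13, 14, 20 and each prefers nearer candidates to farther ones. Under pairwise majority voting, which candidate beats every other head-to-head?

Dover

With single-peaked preferences on a line, the Condorcet winner is the candidate closest to the median voter.
The median voter (position 13) is closest to Dover at 16.
Check: Dover vs Avon — voters closer to Dover: 3 of 5.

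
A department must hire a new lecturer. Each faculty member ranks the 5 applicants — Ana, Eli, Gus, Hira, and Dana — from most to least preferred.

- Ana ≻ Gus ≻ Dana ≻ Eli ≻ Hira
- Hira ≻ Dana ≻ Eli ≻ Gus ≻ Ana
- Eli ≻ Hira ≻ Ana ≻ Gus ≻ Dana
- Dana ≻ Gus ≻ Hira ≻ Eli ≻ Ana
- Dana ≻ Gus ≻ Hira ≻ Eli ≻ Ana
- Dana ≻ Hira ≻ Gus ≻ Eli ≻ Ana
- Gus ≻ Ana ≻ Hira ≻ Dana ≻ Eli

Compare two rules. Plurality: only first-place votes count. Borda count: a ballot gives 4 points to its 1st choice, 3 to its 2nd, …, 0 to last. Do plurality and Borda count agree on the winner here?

Yes

Plurality first-place counts: Ana 1, Eli 1, Gus 1, Hira 1, Dana 3 → Dana.
Borda totals: Ana 9, Eli 10, Gus 17, Hira 16, Dana 18 → Dana.
The two rules agree on Dana.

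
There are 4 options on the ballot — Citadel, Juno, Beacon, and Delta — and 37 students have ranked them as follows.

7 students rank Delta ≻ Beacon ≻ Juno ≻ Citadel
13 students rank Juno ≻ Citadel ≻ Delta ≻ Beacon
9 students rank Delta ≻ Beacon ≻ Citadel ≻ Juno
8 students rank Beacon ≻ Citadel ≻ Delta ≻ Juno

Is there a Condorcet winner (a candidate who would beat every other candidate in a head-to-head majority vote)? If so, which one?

Head-to-head results (37 voters total):
Citadel vs Juno: Juno wins 20–17.
Citadel vs Beacon: Beacon wins 24–13.
Citadel vs Delta: Citadel wins 21–16.
Juno vs Beacon: Beacon wins 24–13.
Juno vs Delta: Delta wins 24–13.
Beacon vs Delta: Delta wins 29–8.
No candidate beats all others: Citadel beats Delta beats Juno beats Citadel, a majority cycle.

No Condorcet winner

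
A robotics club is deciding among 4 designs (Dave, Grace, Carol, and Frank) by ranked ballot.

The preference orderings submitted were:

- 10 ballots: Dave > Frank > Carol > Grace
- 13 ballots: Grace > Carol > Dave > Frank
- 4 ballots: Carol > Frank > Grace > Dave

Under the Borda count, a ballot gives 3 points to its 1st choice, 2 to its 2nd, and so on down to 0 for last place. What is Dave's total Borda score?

43

Borda scores:
  Dave: 10·3 + 13·1 + 4·0 = 43
  Grace: 10·0 + 13·3 + 4·1 = 43
  Carol: 10·1 + 13·2 + 4·3 = 48
  Frank: 10·2 + 13·0 + 4·2 = 28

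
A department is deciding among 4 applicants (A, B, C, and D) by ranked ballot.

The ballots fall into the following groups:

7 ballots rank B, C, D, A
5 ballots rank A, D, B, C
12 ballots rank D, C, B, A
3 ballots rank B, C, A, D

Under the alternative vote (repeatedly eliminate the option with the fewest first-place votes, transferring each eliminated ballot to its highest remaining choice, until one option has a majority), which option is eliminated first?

Round 1: D 12, B 10, A 5, C 0. C has the fewest and is eliminated.
Round 2: D 12, B 10, A 5. A has the fewest and is eliminated.
Round 3: D 17, B 10. D has a majority.

C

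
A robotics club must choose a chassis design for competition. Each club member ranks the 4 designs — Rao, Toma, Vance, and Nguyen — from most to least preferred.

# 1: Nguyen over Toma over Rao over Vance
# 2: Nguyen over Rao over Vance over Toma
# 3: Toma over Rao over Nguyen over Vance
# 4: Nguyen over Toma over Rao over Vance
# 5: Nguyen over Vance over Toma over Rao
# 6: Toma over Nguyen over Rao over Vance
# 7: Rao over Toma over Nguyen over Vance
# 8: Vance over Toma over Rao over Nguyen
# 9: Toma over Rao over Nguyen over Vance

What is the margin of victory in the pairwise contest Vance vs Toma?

Ballots ranking Vance above Toma: 3.
Ballots ranking Toma above Vance: 6.
Toma wins 6–3, a margin of 3.

3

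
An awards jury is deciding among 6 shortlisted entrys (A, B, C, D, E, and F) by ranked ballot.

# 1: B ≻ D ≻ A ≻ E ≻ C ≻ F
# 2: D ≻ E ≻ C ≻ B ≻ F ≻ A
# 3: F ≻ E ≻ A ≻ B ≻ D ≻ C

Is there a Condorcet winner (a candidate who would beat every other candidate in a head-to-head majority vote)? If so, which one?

Head-to-head results (3 voters total):
A vs B: B wins 2–1.
A vs C: A wins 2–1.
A vs D: D wins 2–1.
A vs E: E wins 2–1.
A vs F: F wins 2–1.
B vs C: B wins 2–1.
B vs D: B wins 2–1.
B vs E: E wins 2–1.
B vs F: B wins 2–1.
C vs D: D wins 3–0.
C vs E: E wins 3–0.
C vs F: C wins 2–1.
D vs E: D wins 2–1.
D vs F: D wins 2–1.
E vs F: E wins 2–1.
No candidate beats all others: A beats C beats F beats A, a majority cycle.

There is no Condorcet winner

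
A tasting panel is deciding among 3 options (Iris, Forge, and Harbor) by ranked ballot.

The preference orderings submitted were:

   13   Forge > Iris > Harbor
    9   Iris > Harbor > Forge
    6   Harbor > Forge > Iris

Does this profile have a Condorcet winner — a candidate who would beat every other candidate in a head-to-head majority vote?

Head-to-head results (28 voters total):
Iris vs Forge: Forge wins 19–9.
Iris vs Harbor: Iris wins 22–6.
Forge vs Harbor: Harbor wins 15–13.
No candidate beats all others: Iris beats Harbor beats Forge beats Iris, a majority cycle.

No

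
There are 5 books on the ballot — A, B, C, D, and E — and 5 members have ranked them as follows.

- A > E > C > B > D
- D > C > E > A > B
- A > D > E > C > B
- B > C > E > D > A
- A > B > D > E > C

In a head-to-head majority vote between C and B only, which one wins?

C

Ballots ranking C above B: 3.
Ballots ranking B above C: 2.
C wins the head-to-head, 3–2.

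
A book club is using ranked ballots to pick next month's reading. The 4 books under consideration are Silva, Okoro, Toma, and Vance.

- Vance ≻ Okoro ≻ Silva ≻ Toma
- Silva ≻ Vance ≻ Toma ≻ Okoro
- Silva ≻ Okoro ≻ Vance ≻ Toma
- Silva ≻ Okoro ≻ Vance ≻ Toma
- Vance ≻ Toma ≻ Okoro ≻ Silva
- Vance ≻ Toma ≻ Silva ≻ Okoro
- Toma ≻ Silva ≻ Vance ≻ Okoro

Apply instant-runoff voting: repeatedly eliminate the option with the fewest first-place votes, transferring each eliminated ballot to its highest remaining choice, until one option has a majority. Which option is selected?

Silva

Round 1: Silva 3, Vance 3, Toma 1, Okoro 0. Okoro has the fewest and is eliminated.
Round 2: Silva 3, Vance 3, Toma 1. Toma has the fewest and is eliminated.
Round 3: Silva 4, Vance 3. Silva has a majority.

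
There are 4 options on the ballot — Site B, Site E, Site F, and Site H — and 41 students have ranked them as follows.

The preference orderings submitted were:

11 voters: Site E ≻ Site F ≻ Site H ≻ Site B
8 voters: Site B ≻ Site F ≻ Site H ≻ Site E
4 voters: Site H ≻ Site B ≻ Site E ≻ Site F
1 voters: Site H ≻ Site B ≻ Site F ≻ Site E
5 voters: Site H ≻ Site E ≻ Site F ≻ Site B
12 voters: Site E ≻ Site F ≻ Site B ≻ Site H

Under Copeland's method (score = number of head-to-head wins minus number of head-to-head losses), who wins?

Site E

Pairwise results:
  Site B vs Site E: Site E wins 28–13.
  Site B vs Site F: Site F wins 28–13.
  Site B vs Site H: Site H wins 21–20.
  Site E vs Site F: Site E wins 32–9.
  Site E vs Site H: Site E wins 23–18.
  Site F vs Site H: Site F wins 31–10.
Copeland scores (wins − losses):
  Site B: 0 − 3 = -3
  Site E: 3 − 0 = 3
  Site F: 2 − 1 = 1
  Site H: 1 − 2 = -1
Site E has the best Copeland score.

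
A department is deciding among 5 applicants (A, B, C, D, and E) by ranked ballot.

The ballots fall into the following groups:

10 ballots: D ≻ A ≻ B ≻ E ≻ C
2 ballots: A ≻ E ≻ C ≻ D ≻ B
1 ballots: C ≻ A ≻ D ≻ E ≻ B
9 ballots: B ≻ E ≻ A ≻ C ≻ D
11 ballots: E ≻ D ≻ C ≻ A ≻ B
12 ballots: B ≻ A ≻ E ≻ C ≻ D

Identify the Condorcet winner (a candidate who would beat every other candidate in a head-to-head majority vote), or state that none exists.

A

Head-to-head results (45 voters total):
A vs B: A wins 24–21.
A vs C: A wins 33–12.
A vs D: A wins 24–21.
A vs E: A wins 25–20.
B vs C: B wins 31–14.
B vs D: D wins 24–21.
B vs E: B wins 31–14.
C vs D: C wins 24–21.
C vs E: E wins 44–1.
D vs E: E wins 34–11.
A beats each rival — B (24–21), C (33–12), D (24–21), E (25–20) — so A is the Condorcet winner.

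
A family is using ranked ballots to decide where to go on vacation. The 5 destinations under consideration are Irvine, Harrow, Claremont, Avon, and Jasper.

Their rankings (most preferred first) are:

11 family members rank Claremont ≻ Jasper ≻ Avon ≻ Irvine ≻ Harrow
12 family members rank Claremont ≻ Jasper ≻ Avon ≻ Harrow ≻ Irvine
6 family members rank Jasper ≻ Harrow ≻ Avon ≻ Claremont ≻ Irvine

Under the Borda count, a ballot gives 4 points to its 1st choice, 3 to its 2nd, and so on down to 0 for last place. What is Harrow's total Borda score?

30

Borda scores:
  Irvine: 11·1 + 12·0 + 6·0 = 11
  Harrow: 11·0 + 12·1 + 6·3 = 30
  Claremont: 11·4 + 12·4 + 6·1 = 98
  Avon: 11·2 + 12·2 + 6·2 = 58
  Jasper: 11·3 + 12·3 + 6·4 = 93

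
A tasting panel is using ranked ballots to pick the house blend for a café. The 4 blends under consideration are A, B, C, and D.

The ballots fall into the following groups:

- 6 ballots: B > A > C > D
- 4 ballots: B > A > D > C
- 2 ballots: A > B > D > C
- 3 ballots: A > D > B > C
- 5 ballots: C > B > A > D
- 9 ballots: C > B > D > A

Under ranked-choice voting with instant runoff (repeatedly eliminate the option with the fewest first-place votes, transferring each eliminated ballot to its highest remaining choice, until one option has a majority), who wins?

Round 1: C 14, B 10, A 5, D 0. D has the fewest and is eliminated.
Round 2: C 14, B 10, A 5. A has the fewest and is eliminated.
Round 3: B 15, C 14. B has a majority.

B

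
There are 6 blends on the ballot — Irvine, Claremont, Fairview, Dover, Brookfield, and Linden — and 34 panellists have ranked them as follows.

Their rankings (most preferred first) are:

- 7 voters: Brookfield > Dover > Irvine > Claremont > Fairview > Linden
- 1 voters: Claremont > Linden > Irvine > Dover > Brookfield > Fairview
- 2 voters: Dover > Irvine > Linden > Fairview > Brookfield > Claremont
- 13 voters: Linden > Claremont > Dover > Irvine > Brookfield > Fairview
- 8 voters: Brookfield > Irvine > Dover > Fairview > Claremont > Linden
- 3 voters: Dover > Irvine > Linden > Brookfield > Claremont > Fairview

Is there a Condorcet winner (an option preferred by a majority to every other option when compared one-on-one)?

Head-to-head results (34 voters total):
Irvine vs Claremont: Irvine wins 20–14.
Irvine vs Fairview: Irvine wins 34–0.
Irvine vs Dover: Dover wins 25–9.
Irvine vs Brookfield: Irvine wins 19–15.
Irvine vs Linden: Irvine wins 20–14.
Claremont vs Fairview: Claremont wins 24–10.
Claremont vs Dover: Dover wins 20–14.
Claremont vs Brookfield: Brookfield wins 20–14.
Claremont vs Linden: Linden wins 18–16.
Fairview vs Dover: Dover wins 34–0.
Fairview vs Brookfield: Brookfield wins 32–2.
Fairview vs Linden: Linden wins 19–15.
Dover vs Brookfield: Dover wins 19–15.
Dover vs Linden: Dover wins 20–14.
Brookfield vs Linden: Linden wins 19–15.
Dover beats each rival — Irvine (25–9), Claremont (20–14), Fairview (34–0), Brookfield (19–15), Linden (20–14) — so Dover is the Condorcet winner.

Yes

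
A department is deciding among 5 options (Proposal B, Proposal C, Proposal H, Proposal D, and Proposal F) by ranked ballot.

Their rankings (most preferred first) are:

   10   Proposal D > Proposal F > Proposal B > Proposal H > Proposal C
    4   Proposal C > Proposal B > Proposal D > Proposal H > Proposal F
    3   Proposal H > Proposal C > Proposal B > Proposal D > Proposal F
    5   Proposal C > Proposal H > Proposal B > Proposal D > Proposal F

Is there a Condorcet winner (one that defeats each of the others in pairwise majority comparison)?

Head-to-head results (22 voters total):
Proposal B vs Proposal C: Proposal C wins 12–10.
Proposal B vs Proposal H: Proposal B wins 14–8.
Proposal B vs Proposal D: Proposal B wins 12–10.
Proposal B vs Proposal F: Proposal B wins 12–10.
Proposal C vs Proposal H: Proposal H wins 13–9.
Proposal C vs Proposal D: Proposal C wins 12–10.
Proposal C vs Proposal F: Proposal C wins 12–10.
Proposal H vs Proposal D: Proposal D wins 14–8.
Proposal H vs Proposal F: Proposal H wins 12–10.
Proposal D vs Proposal F: Proposal D wins 22–0.
No candidate beats all others: Proposal B beats Proposal H beats Proposal C beats Proposal B, a majority cycle.

No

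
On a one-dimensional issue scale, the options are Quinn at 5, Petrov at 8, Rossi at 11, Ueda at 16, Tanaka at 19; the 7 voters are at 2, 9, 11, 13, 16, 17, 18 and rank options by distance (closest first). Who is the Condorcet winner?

Rossi

With single-peaked preferences on a line, the Condorcet winner is the candidate closest to the median voter.
The median voter (position 13) is closest to Rossi at 11.
Check: Rossi vs Ueda — voters closer to Rossi: 4 of 7.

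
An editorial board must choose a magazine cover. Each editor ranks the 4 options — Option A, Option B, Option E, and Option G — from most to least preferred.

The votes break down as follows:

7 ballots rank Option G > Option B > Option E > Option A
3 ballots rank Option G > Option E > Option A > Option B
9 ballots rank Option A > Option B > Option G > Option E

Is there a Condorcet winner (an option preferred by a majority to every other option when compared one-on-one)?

Head-to-head results (19 voters total):
Option A vs Option B: Option A wins 12–7.
Option A vs Option E: Option E wins 10–9.
Option A vs Option G: Option G wins 10–9.
Option B vs Option E: Option B wins 16–3.
Option B vs Option G: Option G wins 10–9.
Option E vs Option G: Option G wins 19–0.
Option G beats each rival — Option A (10–9), Option B (10–9), Option E (19–0) — so Option G is the Condorcet winner.

Yes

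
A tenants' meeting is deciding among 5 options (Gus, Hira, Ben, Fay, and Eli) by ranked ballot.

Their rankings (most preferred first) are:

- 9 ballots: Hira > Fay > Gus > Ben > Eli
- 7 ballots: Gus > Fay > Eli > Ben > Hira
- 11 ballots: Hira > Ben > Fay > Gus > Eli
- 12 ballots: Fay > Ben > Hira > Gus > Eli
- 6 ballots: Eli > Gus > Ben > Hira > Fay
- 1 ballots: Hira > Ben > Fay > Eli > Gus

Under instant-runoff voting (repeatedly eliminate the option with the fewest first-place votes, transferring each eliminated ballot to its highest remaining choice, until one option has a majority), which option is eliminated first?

Round 1: Hira 21, Fay 12, Gus 7, Eli 6, Ben 0. Ben has the fewest and is eliminated.
Round 2: Hira 21, Fay 12, Gus 7, Eli 6. Eli has the fewest and is eliminated.
Round 3: Hira 21, Gus 13, Fay 12. Fay has the fewest and is eliminated.
Round 4: Hira 33, Gus 13. Hira has a majority.

Ben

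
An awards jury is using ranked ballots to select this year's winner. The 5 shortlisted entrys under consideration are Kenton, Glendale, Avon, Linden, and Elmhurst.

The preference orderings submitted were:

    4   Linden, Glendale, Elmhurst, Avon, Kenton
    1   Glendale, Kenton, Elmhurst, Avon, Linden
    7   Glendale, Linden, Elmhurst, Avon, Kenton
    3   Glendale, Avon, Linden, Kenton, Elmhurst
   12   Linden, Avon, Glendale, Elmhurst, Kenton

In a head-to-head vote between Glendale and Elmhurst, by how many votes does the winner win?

Ballots ranking Glendale above Elmhurst: 4+1+7+3+12 = 27.
Ballots ranking Elmhurst above Glendale: 0.
Glendale wins 27–0, a margin of 27.

27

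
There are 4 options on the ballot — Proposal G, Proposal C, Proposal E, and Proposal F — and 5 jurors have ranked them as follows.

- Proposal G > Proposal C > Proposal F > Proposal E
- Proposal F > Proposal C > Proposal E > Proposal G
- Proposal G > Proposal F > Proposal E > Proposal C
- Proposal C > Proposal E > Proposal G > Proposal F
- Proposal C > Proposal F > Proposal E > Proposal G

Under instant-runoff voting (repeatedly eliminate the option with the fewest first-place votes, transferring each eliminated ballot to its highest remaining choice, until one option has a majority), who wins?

Proposal C

Round 1: Proposal G 2, Proposal C 2, Proposal F 1, Proposal E 0. Proposal E has the fewest and is eliminated.
Round 2: Proposal G 2, Proposal C 2, Proposal F 1. Proposal F has the fewest and is eliminated.
Round 3: Proposal C 3, Proposal G 2. Proposal C has a majority.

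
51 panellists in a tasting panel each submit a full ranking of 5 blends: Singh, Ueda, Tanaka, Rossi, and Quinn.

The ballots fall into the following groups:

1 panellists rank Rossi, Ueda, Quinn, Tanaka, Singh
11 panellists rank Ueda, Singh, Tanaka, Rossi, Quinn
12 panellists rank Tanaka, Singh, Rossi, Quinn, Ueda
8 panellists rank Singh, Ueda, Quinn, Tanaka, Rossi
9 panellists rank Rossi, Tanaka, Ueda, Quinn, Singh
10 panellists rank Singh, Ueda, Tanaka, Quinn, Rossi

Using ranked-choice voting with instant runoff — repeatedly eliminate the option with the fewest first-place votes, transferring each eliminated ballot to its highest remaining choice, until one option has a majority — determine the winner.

Singh

Round 1: Singh 18, Tanaka 12, Ueda 11, Rossi 10, Quinn 0. Quinn has the fewest and is eliminated.
Round 2: Singh 18, Tanaka 12, Ueda 11, Rossi 10. Rossi has the fewest and is eliminated.
Round 3: Tanaka 21, Singh 18, Ueda 12. Ueda has the fewest and is eliminated.
Round 4: Singh 29, Tanaka 22. Singh has a majority.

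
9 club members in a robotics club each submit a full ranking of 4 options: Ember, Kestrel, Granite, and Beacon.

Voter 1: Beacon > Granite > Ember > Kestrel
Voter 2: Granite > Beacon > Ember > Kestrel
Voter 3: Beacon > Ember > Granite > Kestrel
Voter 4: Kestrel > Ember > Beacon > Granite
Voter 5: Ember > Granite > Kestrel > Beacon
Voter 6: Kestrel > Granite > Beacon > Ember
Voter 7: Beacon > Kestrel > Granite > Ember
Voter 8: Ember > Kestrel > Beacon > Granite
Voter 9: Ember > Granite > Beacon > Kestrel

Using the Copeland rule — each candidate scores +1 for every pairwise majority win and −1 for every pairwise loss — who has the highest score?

Beacon

Pairwise results:
  Ember vs Kestrel: Ember wins 6–3.
  Ember vs Granite: Ember wins 5–4.
  Ember vs Beacon: Beacon wins 5–4.
  Kestrel vs Granite: Granite wins 5–4.
  Kestrel vs Beacon: Beacon wins 5–4.
  Granite vs Beacon: Beacon wins 5–4.
Copeland scores (wins − losses):
  Ember: 2 − 1 = 1
  Kestrel: 0 − 3 = -3
  Granite: 1 − 2 = -1
  Beacon: 3 − 0 = 3
Beacon has the best Copeland score.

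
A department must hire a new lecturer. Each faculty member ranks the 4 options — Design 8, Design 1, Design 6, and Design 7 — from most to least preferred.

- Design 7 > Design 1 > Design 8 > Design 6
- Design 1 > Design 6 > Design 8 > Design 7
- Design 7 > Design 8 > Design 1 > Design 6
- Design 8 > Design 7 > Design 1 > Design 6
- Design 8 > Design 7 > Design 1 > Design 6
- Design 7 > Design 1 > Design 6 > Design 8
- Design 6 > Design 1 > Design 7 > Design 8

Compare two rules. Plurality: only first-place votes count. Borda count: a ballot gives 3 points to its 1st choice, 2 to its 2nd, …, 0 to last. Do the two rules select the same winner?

Yes

Plurality first-place counts: Design 8 2, Design 1 1, Design 6 1, Design 7 3 → Design 7.
Borda totals: Design 8 10, Design 1 12, Design 6 6, Design 7 14 → Design 7.
The two rules agree on Design 7.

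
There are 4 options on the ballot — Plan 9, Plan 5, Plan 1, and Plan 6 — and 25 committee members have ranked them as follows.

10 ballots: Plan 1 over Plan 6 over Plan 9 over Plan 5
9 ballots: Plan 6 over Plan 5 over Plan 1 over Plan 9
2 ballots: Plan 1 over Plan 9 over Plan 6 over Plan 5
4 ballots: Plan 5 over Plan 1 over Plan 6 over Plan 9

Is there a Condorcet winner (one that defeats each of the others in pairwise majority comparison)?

Head-to-head results (25 voters total):
Plan 9 vs Plan 5: Plan 5 wins 13–12.
Plan 9 vs Plan 1: Plan 1 wins 25–0.
Plan 9 vs Plan 6: Plan 6 wins 23–2.
Plan 5 vs Plan 1: Plan 5 wins 13–12.
Plan 5 vs Plan 6: Plan 6 wins 21–4.
Plan 1 vs Plan 6: Plan 1 wins 16–9.
No candidate beats all others: Plan 5 beats Plan 1 beats Plan 6 beats Plan 5, a majority cycle.

No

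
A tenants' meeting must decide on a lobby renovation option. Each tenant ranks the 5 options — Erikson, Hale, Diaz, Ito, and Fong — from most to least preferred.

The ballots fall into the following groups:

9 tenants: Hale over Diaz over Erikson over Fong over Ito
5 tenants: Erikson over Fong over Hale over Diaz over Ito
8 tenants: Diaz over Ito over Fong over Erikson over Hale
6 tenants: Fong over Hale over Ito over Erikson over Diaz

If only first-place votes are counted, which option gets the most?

First-place vote totals:
  Erikson: 5
  Hale: 9
  Diaz: 8
  Ito: 0
  Fong: 6
Hale has the most first-place votes.

Hale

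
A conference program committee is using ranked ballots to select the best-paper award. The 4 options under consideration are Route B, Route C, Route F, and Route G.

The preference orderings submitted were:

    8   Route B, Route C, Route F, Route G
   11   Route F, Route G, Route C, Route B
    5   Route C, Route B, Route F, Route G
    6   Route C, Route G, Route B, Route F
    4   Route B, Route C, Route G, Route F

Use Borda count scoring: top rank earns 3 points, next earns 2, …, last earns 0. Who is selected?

Borda scores:
  Route B: 8·3 + 11·0 + 5·2 + 6·1 + 4·3 = 52
  Route C: 8·2 + 11·1 + 5·3 + 6·3 + 4·2 = 68
  Route F: 8·1 + 11·3 + 5·1 + 6·0 + 4·0 = 46
  Route G: 8·0 + 11·2 + 5·0 + 6·2 + 4·1 = 38
Route C has the highest total.

Route C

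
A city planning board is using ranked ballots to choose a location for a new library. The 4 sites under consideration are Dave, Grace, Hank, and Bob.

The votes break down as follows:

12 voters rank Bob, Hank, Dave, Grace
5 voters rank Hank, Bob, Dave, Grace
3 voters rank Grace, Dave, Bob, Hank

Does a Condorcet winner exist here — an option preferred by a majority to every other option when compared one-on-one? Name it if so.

Bob

Head-to-head results (20 voters total):
Dave vs Grace: Dave wins 17–3.
Dave vs Hank: Hank wins 17–3.
Dave vs Bob: Bob wins 17–3.
Grace vs Hank: Hank wins 17–3.
Grace vs Bob: Bob wins 17–3.
Hank vs Bob: Bob wins 15–5.
Bob beats each rival — Dave (17–3), Grace (17–3), Hank (15–5) — so Bob is the Condorcet winner.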